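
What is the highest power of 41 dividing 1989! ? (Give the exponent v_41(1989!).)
v_41(1989!) = 49

Legendre's formula: v_p(n!) = Σ_{k ≥ 1} ⌊n / p^k⌋. For p = 41, n = 1989, the terms are:
  ⌊1989/41^1⌋ = ⌊1989/41⌋ = 48
  ⌊1989/41^2⌋ = ⌊1989/1681⌋ = 1
(the next term ⌊1989/41^3⌋ = 0, terminating the sum). Summing: v_41(1989!) = 48 + 1 = 49.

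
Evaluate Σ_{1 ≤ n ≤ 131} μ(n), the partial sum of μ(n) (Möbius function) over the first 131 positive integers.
Σ_{n ≤ 131} μ(n) = -3

Compute μ(n) for each 1 ≤ n ≤ 131: μ(1) = 1, μ(2) = -1, μ(3) = -1, μ(4) = 0, μ(5) = -1, μ(6) = 1, μ(7) = -1, μ(8) = 0, μ(9) = 0, μ(10) = 1, μ(11) = -1, μ(12) = 0, μ(13) = -1, μ(14) = 1, μ(15) = 1, μ(16) = 0, μ(17) = -1, μ(18) = 0, μ(19) = -1, μ(20) = 0, μ(21) = 1, μ(22) = 1, μ(23) = -1, μ(24) = 0, μ(25) = 0, μ(26) = 1, μ(27) = 0, μ(28) = 0, μ(29) = -1, μ(30) = -1, μ(31) = -1, μ(32) = 0, μ(33) = 1, μ(34) = 1, μ(35) = 1, μ(36) = 0, μ(37) = -1, μ(38) = 1, μ(39) = 1, μ(40) = 0, μ(41) = -1, μ(42) = -1, μ(43) = -1, μ(44) = 0, μ(45) = 0, μ(46) = 1, μ(47) = -1, μ(48) = 0, μ(49) = 0, μ(50) = 0, μ(51) = 1, μ(52) = 0, μ(53) = -1, μ(54) = 0, μ(55) = 1, μ(56) = 0, μ(57) = 1, μ(58) = 1, μ(59) = -1, μ(60) = 0, μ(61) = -1, μ(62) = 1, μ(63) = 0, μ(64) = 0, μ(65) = 1, μ(66) = -1, μ(67) = -1, μ(68) = 0, μ(69) = 1, μ(70) = -1, μ(71) = -1, μ(72) = 0, μ(73) = -1, μ(74) = 1, μ(75) = 0, μ(76) = 0, μ(77) = 1, μ(78) = -1, μ(79) = -1, μ(80) = 0, μ(81) = 0, μ(82) = 1, μ(83) = -1, μ(84) = 0, μ(85) = 1, μ(86) = 1, μ(87) = 1, μ(88) = 0, μ(89) = -1, μ(90) = 0, μ(91) = 1, μ(92) = 0, μ(93) = 1, μ(94) = 1, μ(95) = 1, μ(96) = 0, μ(97) = -1, μ(98) = 0, μ(99) = 0, μ(100) = 0, μ(101) = -1, μ(102) = -1, μ(103) = -1, μ(104) = 0, μ(105) = -1, μ(106) = 1, μ(107) = -1, μ(108) = 0, μ(109) = -1, μ(110) = -1, μ(111) = 1, μ(112) = 0, μ(113) = -1, μ(114) = -1, μ(115) = 1, μ(116) = 0, μ(117) = 0, μ(118) = 1, μ(119) = 1, μ(120) = 0, μ(121) = 0, μ(122) = 1, μ(123) = 1, μ(124) = 0, μ(125) = 0, μ(126) = 0, μ(127) = -1, μ(128) = 0, μ(129) = 1, μ(130) = -1, μ(131) = -1. Summing all 131 values: -3. (Mertens function M(x) = Σ_{n ≤ x} μ(n); on average M(x) should be small (PNT ⟺ M(x) = o(x)).)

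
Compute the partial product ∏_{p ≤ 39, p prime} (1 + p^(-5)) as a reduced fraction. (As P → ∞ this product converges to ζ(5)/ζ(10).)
∏ = 233011615725255938572288274478934396372114341888/224936953086109917286174853620680141509079739945

The primes p ≤ 39 are [2, 3, 5, 7, 11, 13, 17, 19, 23, 29, 31, 37]. For each, (1 + 1/p^5) = (p^5 + 1)/p^5. Multiplying these fractions over p ∈ [2, 3, 5, 7, 11, 13, 17, 19, 23, 29, 31, 37] gives 233011615725255938572288274478934396372114341888/224936953086109917286174853620680141509079739945. (In the limit P → ∞ this tends to ζ(5)/ζ(10).)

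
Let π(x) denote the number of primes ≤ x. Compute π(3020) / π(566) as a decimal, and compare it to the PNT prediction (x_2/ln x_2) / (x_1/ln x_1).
π(3020)/π(566) = 433/103 ≈ 4.2039;  PNT prediction ≈ 4.2207.

π(566) = 103 and π(3020) = 433, so π(3020)/π(566) ≈ 4.2039. The PNT-predicted ratio is (3020/ln(3020)) / (566/ln(566)) ≈ 4.2207. The two agree to within a few percent, as expected.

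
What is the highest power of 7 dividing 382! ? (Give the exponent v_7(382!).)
v_7(382!) = 62

Legendre's formula: v_p(n!) = Σ_{k ≥ 1} ⌊n / p^k⌋. For p = 7, n = 382, the terms are:
  ⌊382/7^1⌋ = ⌊382/7⌋ = 54
  ⌊382/7^2⌋ = ⌊382/49⌋ = 7
  ⌊382/7^3⌋ = ⌊382/343⌋ = 1
(the next term ⌊382/7^4⌋ = 0, terminating the sum). Summing: v_7(382!) = 54 + 7 + 1 = 62.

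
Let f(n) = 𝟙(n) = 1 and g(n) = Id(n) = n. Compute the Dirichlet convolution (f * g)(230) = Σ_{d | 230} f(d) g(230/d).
(𝟙 * Id)(230) = 432

Divisors of 230: [1, 2, 5, 10, 23, 46, 115, 230]. For each d | 230:
  d = 1: 𝟙(1) · Id(230/1) = 1 · 230 = 230
  d = 2: 𝟙(2) · Id(230/2) = 1 · 115 = 115
  d = 5: 𝟙(5) · Id(230/5) = 1 · 46 = 46
  d = 10: 𝟙(10) · Id(230/10) = 1 · 23 = 23
  d = 23: 𝟙(23) · Id(230/23) = 1 · 10 = 10
  d = 46: 𝟙(46) · Id(230/46) = 1 · 5 = 5
  d = 115: 𝟙(115) · Id(230/115) = 1 · 2 = 2
  d = 230: 𝟙(230) · Id(230/230) = 1 · 1 = 1
Summing: (𝟙 * Id)(230) = 230 + 115 + 46 + 23 + 10 + 5 + 2 + 1 = 432.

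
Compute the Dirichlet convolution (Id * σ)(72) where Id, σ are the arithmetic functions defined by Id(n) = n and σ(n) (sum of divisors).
(Id * σ)(72) = 1666

Divisors of 72: [1, 2, 3, 4, 6, 8, 9, 12, 18, 24, 36, 72]. For each d | 72:
  d = 1: Id(1) · σ(72/1) = 1 · 195 = 195
  d = 2: Id(2) · σ(72/2) = 2 · 91 = 182
  d = 3: Id(3) · σ(72/3) = 3 · 60 = 180
  d = 4: Id(4) · σ(72/4) = 4 · 39 = 156
  d = 6: Id(6) · σ(72/6) = 6 · 28 = 168
  d = 8: Id(8) · σ(72/8) = 8 · 13 = 104
  d = 9: Id(9) · σ(72/9) = 9 · 15 = 135
  d = 12: Id(12) · σ(72/12) = 12 · 12 = 144
  d = 18: Id(18) · σ(72/18) = 18 · 7 = 126
  d = 24: Id(24) · σ(72/24) = 24 · 4 = 96
  d = 36: Id(36) · σ(72/36) = 36 · 3 = 108
  d = 72: Id(72) · σ(72/72) = 72 · 1 = 72
Summing: (Id * σ)(72) = 195 + 182 + 180 + 156 + 168 + 104 + 135 + 144 + 126 + 96 + 108 + 72 = 1666.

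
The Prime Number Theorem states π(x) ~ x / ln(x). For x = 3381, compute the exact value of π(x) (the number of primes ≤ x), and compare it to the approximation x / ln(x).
π(3381) = 476;  x/ln(x) ≈ 416.08;  relative error ≈ 12.59%.

Directly count primes up to 3381: π(3381) = 476. The PNT approximation gives 3381/ln(3381) ≈ 3381/8.12593 ≈ 416.08. Relative error (π(x) − x/ln(x)) / π(x) ≈ 12.59%; the approximation is known to undercount slightly (Li(x) is a better estimate).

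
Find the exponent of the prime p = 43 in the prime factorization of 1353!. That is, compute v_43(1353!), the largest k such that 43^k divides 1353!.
v_43(1353!) = 31

Legendre's formula: v_p(n!) = Σ_{k ≥ 1} ⌊n / p^k⌋. For p = 43, n = 1353, the terms are:
  ⌊1353/43^1⌋ = ⌊1353/43⌋ = 31
(the next term ⌊1353/43^2⌋ = 0, terminating the sum). Summing: v_43(1353!) = 31 = 31.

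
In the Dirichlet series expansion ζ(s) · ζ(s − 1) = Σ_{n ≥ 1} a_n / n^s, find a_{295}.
σ(295) = 360

In the product (Σ m^0/m^s)(Σ k / k^s) = Σ (Σ_{d | n} d) / n^s, the coefficient of 1/n^s is σ(n) = Σ_{d | n} d. For n = 295, divisors are [1, 5, 59, 295]; summing: σ(295) = 360.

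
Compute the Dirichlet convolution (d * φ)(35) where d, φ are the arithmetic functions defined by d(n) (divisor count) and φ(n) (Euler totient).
(d * φ)(35) = 48

Divisors of 35: [1, 5, 7, 35]. For each d | 35:
  d = 1: d(1) · φ(35/1) = 1 · 24 = 24
  d = 5: d(5) · φ(35/5) = 2 · 6 = 12
  d = 7: d(7) · φ(35/7) = 2 · 4 = 8
  d = 35: d(35) · φ(35/35) = 4 · 1 = 4
Summing: (d * φ)(35) = 24 + 12 + 8 + 4 = 48.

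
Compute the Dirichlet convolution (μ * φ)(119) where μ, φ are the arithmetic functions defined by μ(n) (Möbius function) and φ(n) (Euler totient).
(μ * φ)(119) = 75

Divisors of 119: [1, 7, 17, 119]. For each d | 119:
  d = 1: μ(1) · φ(119/1) = 1 · 96 = 96
  d = 7: μ(7) · φ(119/7) = -1 · 16 = -16
  d = 17: μ(17) · φ(119/17) = -1 · 6 = -6
  d = 119: μ(119) · φ(119/119) = 1 · 1 = 1
Summing: (μ * φ)(119) = 96 + -16 + -6 + 1 = 75.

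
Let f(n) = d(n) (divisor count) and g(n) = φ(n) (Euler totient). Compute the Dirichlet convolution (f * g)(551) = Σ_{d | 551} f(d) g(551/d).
(d * φ)(551) = 600

Divisors of 551: [1, 19, 29, 551]. For each d | 551:
  d = 1: d(1) · φ(551/1) = 1 · 504 = 504
  d = 19: d(19) · φ(551/19) = 2 · 28 = 56
  d = 29: d(29) · φ(551/29) = 2 · 18 = 36
  d = 551: d(551) · φ(551/551) = 4 · 1 = 4
Summing: (d * φ)(551) = 504 + 56 + 36 + 4 = 600.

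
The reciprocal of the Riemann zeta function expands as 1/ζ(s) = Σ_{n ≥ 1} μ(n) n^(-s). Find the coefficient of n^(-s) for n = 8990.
μ(8990) = 1

Factor n = 8990 = 2 · 5 · 29 · 31. μ(n) = 0 if any exponent ≥ 2 (not squarefree); otherwise μ(n) = (−1)^{ω(n)} where ω(n) is the number of distinct prime factors. Applying: μ(8990) = 1.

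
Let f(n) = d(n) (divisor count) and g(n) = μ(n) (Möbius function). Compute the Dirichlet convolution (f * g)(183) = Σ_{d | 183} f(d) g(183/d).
(d * μ)(183) = 1

Divisors of 183: [1, 3, 61, 183]. For each d | 183:
  d = 1: d(1) · μ(183/1) = 1 · 1 = 1
  d = 3: d(3) · μ(183/3) = 2 · -1 = -2
  d = 61: d(61) · μ(183/61) = 2 · -1 = -2
  d = 183: d(183) · μ(183/183) = 4 · 1 = 4
Summing: (d * μ)(183) = 1 + -2 + -2 + 4 = 1.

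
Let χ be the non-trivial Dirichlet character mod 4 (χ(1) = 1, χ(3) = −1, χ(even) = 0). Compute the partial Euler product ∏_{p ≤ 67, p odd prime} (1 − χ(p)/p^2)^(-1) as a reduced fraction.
∏ = 186965264422467473784849459249589/204088016612535111254016000000000

The odd primes p ≤ 67 are [3, 5, 7, 11, 13, 17, 19, 23, 29, 31, 37, 41, 43, 47, 53, 59, 61, 67]. For each, χ(p) = 1 if p ≡ 1 mod 4, χ(p) = −1 if p ≡ 3 mod 4. Taking (1 − χ(p)/p^2)^(-1) = p^2/(p^2 − χ(p)): (1 − (-1)/3^2)^(-1) · (1 − (1)/5^2)^(-1) · (1 − (-1)/7^2)^(-1) · (1 − (-1)/11^2)^(-1) · (1 − (1)/13^2)^(-1) · (1 − (1)/17^2)^(-1) · (1 − (-1)/19^2)^(-1) · (1 − (-1)/23^2)^(-1) · (1 − (1)/29^2)^(-1) · (1 − (-1)/31^2)^(-1) · (1 − (1)/37^2)^(-1) · (1 − (1)/41^2)^(-1) · (1 − (-1)/43^2)^(-1) · (1 − (-1)/47^2)^(-1) · (1 − (1)/53^2)^(-1) · (1 − (-1)/59^2)^(-1) · (1 − (1)/61^2)^(-1) · (1 − (-1)/67^2)^(-1) = 186965264422467473784849459249589/204088016612535111254016000000000.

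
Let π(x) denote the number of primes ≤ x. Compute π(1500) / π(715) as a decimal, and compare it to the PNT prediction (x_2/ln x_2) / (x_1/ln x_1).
π(1500)/π(715) = 239/127 ≈ 1.8819;  PNT prediction ≈ 1.8854.

π(715) = 127 and π(1500) = 239, so π(1500)/π(715) ≈ 1.8819. The PNT-predicted ratio is (1500/ln(1500)) / (715/ln(715)) ≈ 1.8854. The two agree to within a few percent, as expected.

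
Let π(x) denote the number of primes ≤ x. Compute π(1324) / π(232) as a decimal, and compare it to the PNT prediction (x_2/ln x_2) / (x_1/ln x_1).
π(1324)/π(232) = 216/50 ≈ 4.3200;  PNT prediction ≈ 4.3242.

π(232) = 50 and π(1324) = 216, so π(1324)/π(232) ≈ 4.3200. The PNT-predicted ratio is (1324/ln(1324)) / (232/ln(232)) ≈ 4.3242. The two agree to within a few percent, as expected.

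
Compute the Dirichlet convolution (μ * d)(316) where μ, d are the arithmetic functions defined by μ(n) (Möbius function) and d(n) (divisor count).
(μ * d)(316) = 1

Divisors of 316: [1, 2, 4, 79, 158, 316]. For each d | 316:
  d = 1: μ(1) · d(316/1) = 1 · 6 = 6
  d = 2: μ(2) · d(316/2) = -1 · 4 = -4
  d = 4: μ(4) · d(316/4) = 0 · 2 = 0
  d = 79: μ(79) · d(316/79) = -1 · 3 = -3
  d = 158: μ(158) · d(316/158) = 1 · 2 = 2
  d = 316: μ(316) · d(316/316) = 0 · 1 = 0
Summing: (μ * d)(316) = 6 + -4 + 0 + -3 + 2 + 0 = 1.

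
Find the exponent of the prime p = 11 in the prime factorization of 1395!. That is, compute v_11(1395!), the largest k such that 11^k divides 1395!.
v_11(1395!) = 138

Legendre's formula: v_p(n!) = Σ_{k ≥ 1} ⌊n / p^k⌋. For p = 11, n = 1395, the terms are:
  ⌊1395/11^1⌋ = ⌊1395/11⌋ = 126
  ⌊1395/11^2⌋ = ⌊1395/121⌋ = 11
  ⌊1395/11^3⌋ = ⌊1395/1331⌋ = 1
(the next term ⌊1395/11^4⌋ = 0, terminating the sum). Summing: v_11(1395!) = 126 + 11 + 1 = 138.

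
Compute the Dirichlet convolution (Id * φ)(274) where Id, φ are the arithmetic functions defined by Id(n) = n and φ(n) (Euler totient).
(Id * φ)(274) = 819

Divisors of 274: [1, 2, 137, 274]. For each d | 274:
  d = 1: Id(1) · φ(274/1) = 1 · 136 = 136
  d = 2: Id(2) · φ(274/2) = 2 · 136 = 272
  d = 137: Id(137) · φ(274/137) = 137 · 1 = 137
  d = 274: Id(274) · φ(274/274) = 274 · 1 = 274
Summing: (Id * φ)(274) = 136 + 272 + 137 + 274 = 819.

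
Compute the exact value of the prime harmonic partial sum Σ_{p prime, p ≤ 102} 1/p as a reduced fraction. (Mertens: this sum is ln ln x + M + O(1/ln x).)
Σ 1/p = 422113843906354093775418512493046577809/232862364358497360900063316880507363070

π(102) = 26, so the primes ≤ 102 are [2, 3, 5, 7, 11, 13, 17, 19, 23, 29, 31, 37, 41, 43, 47, 53, 59, 61, 67, 71, 73, 79, 83, 89, 97, 101]. Summing 1/p over these primes: 422113843906354093775418512493046577809/232862364358497360900063316880507363070 ≈ 1.8127. Mertens estimate ln ln(102) + 0.2615 ≈ 1.7930.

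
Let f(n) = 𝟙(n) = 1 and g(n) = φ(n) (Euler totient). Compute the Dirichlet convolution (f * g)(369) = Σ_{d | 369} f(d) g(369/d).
(𝟙 * φ)(369) = 369

Divisors of 369: [1, 3, 9, 41, 123, 369]. For each d | 369:
  d = 1: 𝟙(1) · φ(369/1) = 1 · 240 = 240
  d = 3: 𝟙(3) · φ(369/3) = 1 · 80 = 80
  d = 9: 𝟙(9) · φ(369/9) = 1 · 40 = 40
  d = 41: 𝟙(41) · φ(369/41) = 1 · 6 = 6
  d = 123: 𝟙(123) · φ(369/123) = 1 · 2 = 2
  d = 369: 𝟙(369) · φ(369/369) = 1 · 1 = 1
Summing: (𝟙 * φ)(369) = 240 + 80 + 40 + 6 + 2 + 1 = 369.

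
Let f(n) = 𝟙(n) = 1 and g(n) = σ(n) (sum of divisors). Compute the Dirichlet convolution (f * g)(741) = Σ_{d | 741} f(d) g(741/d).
(𝟙 * σ)(741) = 1575

Divisors of 741: [1, 3, 13, 19, 39, 57, 247, 741]. For each d | 741:
  d = 1: 𝟙(1) · σ(741/1) = 1 · 1120 = 1120
  d = 3: 𝟙(3) · σ(741/3) = 1 · 280 = 280
  d = 13: 𝟙(13) · σ(741/13) = 1 · 80 = 80
  d = 19: 𝟙(19) · σ(741/19) = 1 · 56 = 56
  d = 39: 𝟙(39) · σ(741/39) = 1 · 20 = 20
  d = 57: 𝟙(57) · σ(741/57) = 1 · 14 = 14
  d = 247: 𝟙(247) · σ(741/247) = 1 · 4 = 4
  d = 741: 𝟙(741) · σ(741/741) = 1 · 1 = 1
Summing: (𝟙 * σ)(741) = 1120 + 280 + 80 + 56 + 20 + 14 + 4 + 1 = 1575.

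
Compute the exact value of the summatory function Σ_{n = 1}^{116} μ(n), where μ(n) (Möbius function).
Σ_{n ≤ 116} μ(n) = -5

Compute μ(n) for each 1 ≤ n ≤ 116: μ(1) = 1, μ(2) = -1, μ(3) = -1, μ(4) = 0, μ(5) = -1, μ(6) = 1, μ(7) = -1, μ(8) = 0, μ(9) = 0, μ(10) = 1, μ(11) = -1, μ(12) = 0, μ(13) = -1, μ(14) = 1, μ(15) = 1, μ(16) = 0, μ(17) = -1, μ(18) = 0, μ(19) = -1, μ(20) = 0, μ(21) = 1, μ(22) = 1, μ(23) = -1, μ(24) = 0, μ(25) = 0, μ(26) = 1, μ(27) = 0, μ(28) = 0, μ(29) = -1, μ(30) = -1, μ(31) = -1, μ(32) = 0, μ(33) = 1, μ(34) = 1, μ(35) = 1, μ(36) = 0, μ(37) = -1, μ(38) = 1, μ(39) = 1, μ(40) = 0, μ(41) = -1, μ(42) = -1, μ(43) = -1, μ(44) = 0, μ(45) = 0, μ(46) = 1, μ(47) = -1, μ(48) = 0, μ(49) = 0, μ(50) = 0, μ(51) = 1, μ(52) = 0, μ(53) = -1, μ(54) = 0, μ(55) = 1, μ(56) = 0, μ(57) = 1, μ(58) = 1, μ(59) = -1, μ(60) = 0, μ(61) = -1, μ(62) = 1, μ(63) = 0, μ(64) = 0, μ(65) = 1, μ(66) = -1, μ(67) = -1, μ(68) = 0, μ(69) = 1, μ(70) = -1, μ(71) = -1, μ(72) = 0, μ(73) = -1, μ(74) = 1, μ(75) = 0, μ(76) = 0, μ(77) = 1, μ(78) = -1, μ(79) = -1, μ(80) = 0, μ(81) = 0, μ(82) = 1, μ(83) = -1, μ(84) = 0, μ(85) = 1, μ(86) = 1, μ(87) = 1, μ(88) = 0, μ(89) = -1, μ(90) = 0, μ(91) = 1, μ(92) = 0, μ(93) = 1, μ(94) = 1, μ(95) = 1, μ(96) = 0, μ(97) = -1, μ(98) = 0, μ(99) = 0, μ(100) = 0, μ(101) = -1, μ(102) = -1, μ(103) = -1, μ(104) = 0, μ(105) = -1, μ(106) = 1, μ(107) = -1, μ(108) = 0, μ(109) = -1, μ(110) = -1, μ(111) = 1, μ(112) = 0, μ(113) = -1, μ(114) = -1, μ(115) = 1, μ(116) = 0. Summing all 116 values: -5. (Mertens function M(x) = Σ_{n ≤ x} μ(n); on average M(x) should be small (PNT ⟺ M(x) = o(x)).)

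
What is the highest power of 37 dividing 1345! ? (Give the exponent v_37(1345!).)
v_37(1345!) = 36

Legendre's formula: v_p(n!) = Σ_{k ≥ 1} ⌊n / p^k⌋. For p = 37, n = 1345, the terms are:
  ⌊1345/37^1⌋ = ⌊1345/37⌋ = 36
(the next term ⌊1345/37^2⌋ = 0, terminating the sum). Summing: v_37(1345!) = 36 = 36.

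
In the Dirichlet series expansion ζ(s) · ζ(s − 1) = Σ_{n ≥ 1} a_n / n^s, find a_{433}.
σ(433) = 434

In the product (Σ m^0/m^s)(Σ k / k^s) = Σ (Σ_{d | n} d) / n^s, the coefficient of 1/n^s is σ(n) = Σ_{d | n} d. For n = 433, divisors are [1, 433]; summing: σ(433) = 434.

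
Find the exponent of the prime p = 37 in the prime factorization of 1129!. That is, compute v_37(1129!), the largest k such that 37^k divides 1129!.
v_37(1129!) = 30

Legendre's formula: v_p(n!) = Σ_{k ≥ 1} ⌊n / p^k⌋. For p = 37, n = 1129, the terms are:
  ⌊1129/37^1⌋ = ⌊1129/37⌋ = 30
(the next term ⌊1129/37^2⌋ = 0, terminating the sum). Summing: v_37(1129!) = 30 = 30.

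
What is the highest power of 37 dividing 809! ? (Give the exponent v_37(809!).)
v_37(809!) = 21

Legendre's formula: v_p(n!) = Σ_{k ≥ 1} ⌊n / p^k⌋. For p = 37, n = 809, the terms are:
  ⌊809/37^1⌋ = ⌊809/37⌋ = 21
(the next term ⌊809/37^2⌋ = 0, terminating the sum). Summing: v_37(809!) = 21 = 21.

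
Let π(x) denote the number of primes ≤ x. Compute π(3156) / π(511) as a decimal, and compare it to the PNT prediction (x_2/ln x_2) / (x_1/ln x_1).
π(3156)/π(511) = 446/97 ≈ 4.5979;  PNT prediction ≈ 4.7805.

π(511) = 97 and π(3156) = 446, so π(3156)/π(511) ≈ 4.5979. The PNT-predicted ratio is (3156/ln(3156)) / (511/ln(511)) ≈ 4.7805. The two agree to within a few percent, as expected.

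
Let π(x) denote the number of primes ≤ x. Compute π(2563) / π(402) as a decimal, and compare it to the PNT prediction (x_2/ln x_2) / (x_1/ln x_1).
π(2563)/π(402) = 375/79 ≈ 4.7468;  PNT prediction ≈ 4.8709.

π(402) = 79 and π(2563) = 375, so π(2563)/π(402) ≈ 4.7468. The PNT-predicted ratio is (2563/ln(2563)) / (402/ln(402)) ≈ 4.8709. The two agree to within a few percent, as expected.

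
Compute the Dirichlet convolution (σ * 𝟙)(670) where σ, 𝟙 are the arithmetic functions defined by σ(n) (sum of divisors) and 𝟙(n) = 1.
(σ * 𝟙)(670) = 1932

Divisors of 670: [1, 2, 5, 10, 67, 134, 335, 670]. For each d | 670:
  d = 1: σ(1) · 𝟙(670/1) = 1 · 1 = 1
  d = 2: σ(2) · 𝟙(670/2) = 3 · 1 = 3
  d = 5: σ(5) · 𝟙(670/5) = 6 · 1 = 6
  d = 10: σ(10) · 𝟙(670/10) = 18 · 1 = 18
  d = 67: σ(67) · 𝟙(670/67) = 68 · 1 = 68
  d = 134: σ(134) · 𝟙(670/134) = 204 · 1 = 204
  d = 335: σ(335) · 𝟙(670/335) = 408 · 1 = 408
  d = 670: σ(670) · 𝟙(670/670) = 1224 · 1 = 1224
Summing: (σ * 𝟙)(670) = 1 + 3 + 6 + 18 + 68 + 204 + 408 + 1224 = 1932.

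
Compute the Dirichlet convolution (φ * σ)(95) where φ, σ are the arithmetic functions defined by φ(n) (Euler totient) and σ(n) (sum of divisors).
(φ * σ)(95) = 380

Divisors of 95: [1, 5, 19, 95]. For each d | 95:
  d = 1: φ(1) · σ(95/1) = 1 · 120 = 120
  d = 5: φ(5) · σ(95/5) = 4 · 20 = 80
  d = 19: φ(19) · σ(95/19) = 18 · 6 = 108
  d = 95: φ(95) · σ(95/95) = 72 · 1 = 72
Summing: (φ * σ)(95) = 120 + 80 + 108 + 72 = 380.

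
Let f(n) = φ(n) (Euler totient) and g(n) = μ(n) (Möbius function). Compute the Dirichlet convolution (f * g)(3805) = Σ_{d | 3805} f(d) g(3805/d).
(φ * μ)(3805) = 2277

Divisors of 3805: [1, 5, 761, 3805]. For each d | 3805:
  d = 1: φ(1) · μ(3805/1) = 1 · 1 = 1
  d = 5: φ(5) · μ(3805/5) = 4 · -1 = -4
  d = 761: φ(761) · μ(3805/761) = 760 · -1 = -760
  d = 3805: φ(3805) · μ(3805/3805) = 3040 · 1 = 3040
Summing: (φ * μ)(3805) = 1 + -4 + -760 + 3040 = 2277.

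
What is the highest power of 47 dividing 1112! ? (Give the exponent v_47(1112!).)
v_47(1112!) = 23

Legendre's formula: v_p(n!) = Σ_{k ≥ 1} ⌊n / p^k⌋. For p = 47, n = 1112, the terms are:
  ⌊1112/47^1⌋ = ⌊1112/47⌋ = 23
(the next term ⌊1112/47^2⌋ = 0, terminating the sum). Summing: v_47(1112!) = 23 = 23.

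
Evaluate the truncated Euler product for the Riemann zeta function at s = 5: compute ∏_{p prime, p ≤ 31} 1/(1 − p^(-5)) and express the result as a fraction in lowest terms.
∏ = 1910589921595024369341325427716514697147265/1842548811291065574051999987500114856101888

The primes p ≤ 31 are [2, 3, 5, 7, 11, 13, 17, 19, 23, 29, 31]. For each prime, (1 − 1/p^5)^(-1) = p^5 / (p^5 − 1). The product is (1 − 1/2^5)^(-1), (1 − 1/3^5)^(-1), (1 − 1/5^5)^(-1), (1 − 1/7^5)^(-1), (1 − 1/11^5)^(-1), (1 − 1/13^5)^(-1), (1 − 1/17^5)^(-1), (1 − 1/19^5)^(-1), (1 − 1/23^5)^(-1), (1 − 1/29^5)^(-1), (1 − 1/31^5)^(-1) = ∏ p^5 / (p^5 − 1) = 1910589921595024369341325427716514697147265/1842548811291065574051999987500114856101888.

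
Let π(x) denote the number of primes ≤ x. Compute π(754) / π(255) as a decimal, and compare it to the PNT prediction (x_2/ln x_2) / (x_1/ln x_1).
π(754)/π(255) = 133/54 ≈ 2.4630;  PNT prediction ≈ 2.4730.

π(255) = 54 and π(754) = 133, so π(754)/π(255) ≈ 2.4630. The PNT-predicted ratio is (754/ln(754)) / (255/ln(255)) ≈ 2.4730. The two agree to within a few percent, as expected.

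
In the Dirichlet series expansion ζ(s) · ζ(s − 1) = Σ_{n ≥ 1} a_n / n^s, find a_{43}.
σ(43) = 44

In the product (Σ m^0/m^s)(Σ k / k^s) = Σ (Σ_{d | n} d) / n^s, the coefficient of 1/n^s is σ(n) = Σ_{d | n} d. For n = 43, divisors are [1, 43]; summing: σ(43) = 44.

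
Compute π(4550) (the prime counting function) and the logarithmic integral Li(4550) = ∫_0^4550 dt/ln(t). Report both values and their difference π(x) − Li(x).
π(4550) = 617;  Li(4550) ≈ 631.16;  π(x) − Li(x) ≈ -14.16.

Direct count of primes ≤ 4550 gives π(4550) = 617. Numerical evaluation of the logarithmic integral gives Li(4550) ≈ 631.16. The difference π(x) − Li(x) ≈ -14.16 is typically negative for small/moderate x (Li(x) overestimates), though Littlewood's theorem shows this sign changes infinitely often.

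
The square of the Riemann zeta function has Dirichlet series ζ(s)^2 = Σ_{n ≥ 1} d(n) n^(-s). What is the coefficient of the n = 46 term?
d(46) = 4

ζ(s)^2 = (Σ 1/m^s)(Σ 1/k^s). The coefficient of 1/n^s in the product is the number of ordered pairs (m, k) with mk = n, which equals d(n). For n = 46, divisors are [1, 2, 23, 46], so d(46) = 4.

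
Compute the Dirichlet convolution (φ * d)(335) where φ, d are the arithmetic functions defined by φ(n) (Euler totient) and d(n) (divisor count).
(φ * d)(335) = 408

Divisors of 335: [1, 5, 67, 335]. For each d | 335:
  d = 1: φ(1) · d(335/1) = 1 · 4 = 4
  d = 5: φ(5) · d(335/5) = 4 · 2 = 8
  d = 67: φ(67) · d(335/67) = 66 · 2 = 132
  d = 335: φ(335) · d(335/335) = 264 · 1 = 264
Summing: (φ * d)(335) = 4 + 8 + 132 + 264 = 408.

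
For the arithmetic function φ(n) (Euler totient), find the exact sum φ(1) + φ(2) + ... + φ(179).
Σ_{n ≤ 179} φ(n) = 9832

Compute φ(n) for each 1 ≤ n ≤ 179: φ(1) = 1, φ(2) = 1, φ(3) = 2, φ(4) = 2, φ(5) = 4, φ(6) = 2, φ(7) = 6, φ(8) = 4, φ(9) = 6, φ(10) = 4, φ(11) = 10, φ(12) = 4, φ(13) = 12, φ(14) = 6, φ(15) = 8, φ(16) = 8, φ(17) = 16, φ(18) = 6, φ(19) = 18, φ(20) = 8, φ(21) = 12, φ(22) = 10, φ(23) = 22, φ(24) = 8, φ(25) = 20, φ(26) = 12, φ(27) = 18, φ(28) = 12, φ(29) = 28, φ(30) = 8, φ(31) = 30, φ(32) = 16, φ(33) = 20, φ(34) = 16, φ(35) = 24, φ(36) = 12, φ(37) = 36, φ(38) = 18, φ(39) = 24, φ(40) = 16, φ(41) = 40, φ(42) = 12, φ(43) = 42, φ(44) = 20, φ(45) = 24, φ(46) = 22, φ(47) = 46, φ(48) = 16, φ(49) = 42, φ(50) = 20, φ(51) = 32, φ(52) = 24, φ(53) = 52, φ(54) = 18, φ(55) = 40, φ(56) = 24, φ(57) = 36, φ(58) = 28, φ(59) = 58, φ(60) = 16, φ(61) = 60, φ(62) = 30, φ(63) = 36, φ(64) = 32, φ(65) = 48, φ(66) = 20, φ(67) = 66, φ(68) = 32, φ(69) = 44, φ(70) = 24, φ(71) = 70, φ(72) = 24, φ(73) = 72, φ(74) = 36, φ(75) = 40, φ(76) = 36, φ(77) = 60, φ(78) = 24, φ(79) = 78, φ(80) = 32, φ(81) = 54, φ(82) = 40, φ(83) = 82, φ(84) = 24, φ(85) = 64, φ(86) = 42, φ(87) = 56, φ(88) = 40, φ(89) = 88, φ(90) = 24, φ(91) = 72, φ(92) = 44, φ(93) = 60, φ(94) = 46, φ(95) = 72, φ(96) = 32, φ(97) = 96, φ(98) = 42, φ(99) = 60, φ(100) = 40, φ(101) = 100, φ(102) = 32, φ(103) = 102, φ(104) = 48, φ(105) = 48, φ(106) = 52, φ(107) = 106, φ(108) = 36, φ(109) = 108, φ(110) = 40, φ(111) = 72, φ(112) = 48, φ(113) = 112, φ(114) = 36, φ(115) = 88, φ(116) = 56, φ(117) = 72, φ(118) = 58, φ(119) = 96, φ(120) = 32, φ(121) = 110, φ(122) = 60, φ(123) = 80, φ(124) = 60, φ(125) = 100, φ(126) = 36, φ(127) = 126, φ(128) = 64, φ(129) = 84, φ(130) = 48, φ(131) = 130, φ(132) = 40, φ(133) = 108, φ(134) = 66, φ(135) = 72, φ(136) = 64, φ(137) = 136, φ(138) = 44, φ(139) = 138, φ(140) = 48, φ(141) = 92, φ(142) = 70, φ(143) = 120, φ(144) = 48, φ(145) = 112, φ(146) = 72, φ(147) = 84, φ(148) = 72, φ(149) = 148, φ(150) = 40, φ(151) = 150, φ(152) = 72, φ(153) = 96, φ(154) = 60, φ(155) = 120, φ(156) = 48, φ(157) = 156, φ(158) = 78, φ(159) = 104, φ(160) = 64, φ(161) = 132, φ(162) = 54, φ(163) = 162, φ(164) = 80, φ(165) = 80, φ(166) = 82, φ(167) = 166, φ(168) = 48, φ(169) = 156, φ(170) = 64, φ(171) = 108, φ(172) = 84, φ(173) = 172, φ(174) = 56, φ(175) = 120, φ(176) = 80, φ(177) = 116, φ(178) = 88, φ(179) = 178. Summing all 179 values: 9832. (Average order: Σ_{n ≤ x} φ(n) ~ (3/π²) x². For x = 179, (3/π²)·179² ≈ 9739.30.)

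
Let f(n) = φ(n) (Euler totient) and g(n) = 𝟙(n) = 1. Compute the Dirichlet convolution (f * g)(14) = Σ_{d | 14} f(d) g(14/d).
(φ * 𝟙)(14) = 14

Divisors of 14: [1, 2, 7, 14]. For each d | 14:
  d = 1: φ(1) · 𝟙(14/1) = 1 · 1 = 1
  d = 2: φ(2) · 𝟙(14/2) = 1 · 1 = 1
  d = 7: φ(7) · 𝟙(14/7) = 6 · 1 = 6
  d = 14: φ(14) · 𝟙(14/14) = 6 · 1 = 6
Summing: (φ * 𝟙)(14) = 1 + 1 + 6 + 6 = 14.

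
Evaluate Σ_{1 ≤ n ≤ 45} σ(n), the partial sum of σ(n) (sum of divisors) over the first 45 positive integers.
Σ_{n ≤ 45} σ(n) = 1686

Compute σ(n) for each 1 ≤ n ≤ 45: σ(1) = 1, σ(2) = 3, σ(3) = 4, σ(4) = 7, σ(5) = 6, σ(6) = 12, σ(7) = 8, σ(8) = 15, σ(9) = 13, σ(10) = 18, σ(11) = 12, σ(12) = 28, σ(13) = 14, σ(14) = 24, σ(15) = 24, σ(16) = 31, σ(17) = 18, σ(18) = 39, σ(19) = 20, σ(20) = 42, σ(21) = 32, σ(22) = 36, σ(23) = 24, σ(24) = 60, σ(25) = 31, σ(26) = 42, σ(27) = 40, σ(28) = 56, σ(29) = 30, σ(30) = 72, σ(31) = 32, σ(32) = 63, σ(33) = 48, σ(34) = 54, σ(35) = 48, σ(36) = 91, σ(37) = 38, σ(38) = 60, σ(39) = 56, σ(40) = 90, σ(41) = 42, σ(42) = 96, σ(43) = 44, σ(44) = 84, σ(45) = 78. Summing all 45 values: 1686. (Average order: Σ_{n ≤ x} σ(n) ~ (π²/12) x². For x = 45, (π²/12)·45² ≈ 1665.50.)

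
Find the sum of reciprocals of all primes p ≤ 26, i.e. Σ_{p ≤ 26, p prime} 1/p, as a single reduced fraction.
Σ 1/p = 334406399/223092870

π(26) = 9, so the primes ≤ 26 are [2, 3, 5, 7, 11, 13, 17, 19, 23]. Summing 1/p over these primes: 334406399/223092870 ≈ 1.4990. Mertens estimate ln ln(26) + 0.2615 ≈ 1.4426.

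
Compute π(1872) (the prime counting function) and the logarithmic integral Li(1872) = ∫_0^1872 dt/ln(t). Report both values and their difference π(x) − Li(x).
π(1872) = 286;  Li(1872) ≈ 297.90;  π(x) − Li(x) ≈ -11.90.

Direct count of primes ≤ 1872 gives π(1872) = 286. Numerical evaluation of the logarithmic integral gives Li(1872) ≈ 297.90. The difference π(x) − Li(x) ≈ -11.90 is typically negative for small/moderate x (Li(x) overestimates), though Littlewood's theorem shows this sign changes infinitely often.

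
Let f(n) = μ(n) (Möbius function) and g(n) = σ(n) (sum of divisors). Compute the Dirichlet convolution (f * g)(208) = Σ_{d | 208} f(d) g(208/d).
(μ * σ)(208) = 208

Divisors of 208: [1, 2, 4, 8, 13, 16, 26, 52, 104, 208]. For each d | 208:
  d = 1: μ(1) · σ(208/1) = 1 · 434 = 434
  d = 2: μ(2) · σ(208/2) = -1 · 210 = -210
  d = 4: μ(4) · σ(208/4) = 0 · 98 = 0
  d = 8: μ(8) · σ(208/8) = 0 · 42 = 0
  d = 13: μ(13) · σ(208/13) = -1 · 31 = -31
  d = 16: μ(16) · σ(208/16) = 0 · 14 = 0
  d = 26: μ(26) · σ(208/26) = 1 · 15 = 15
  d = 52: μ(52) · σ(208/52) = 0 · 7 = 0
  d = 104: μ(104) · σ(208/104) = 0 · 3 = 0
  d = 208: μ(208) · σ(208/208) = 0 · 1 = 0
Summing: (μ * σ)(208) = 434 + -210 + 0 + 0 + -31 + 0 + 15 + 0 + 0 + 0 = 208.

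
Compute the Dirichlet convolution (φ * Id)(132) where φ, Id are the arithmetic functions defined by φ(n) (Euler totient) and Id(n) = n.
(φ * Id)(132) = 840

Divisors of 132: [1, 2, 3, 4, 6, 11, 12, 22, 33, 44, 66, 132]. For each d | 132:
  d = 1: φ(1) · Id(132/1) = 1 · 132 = 132
  d = 2: φ(2) · Id(132/2) = 1 · 66 = 66
  d = 3: φ(3) · Id(132/3) = 2 · 44 = 88
  d = 4: φ(4) · Id(132/4) = 2 · 33 = 66
  d = 6: φ(6) · Id(132/6) = 2 · 22 = 44
  d = 11: φ(11) · Id(132/11) = 10 · 12 = 120
  d = 12: φ(12) · Id(132/12) = 4 · 11 = 44
  d = 22: φ(22) · Id(132/22) = 10 · 6 = 60
  d = 33: φ(33) · Id(132/33) = 20 · 4 = 80
  d = 44: φ(44) · Id(132/44) = 20 · 3 = 60
  d = 66: φ(66) · Id(132/66) = 20 · 2 = 40
  d = 132: φ(132) · Id(132/132) = 40 · 1 = 40
Summing: (φ * Id)(132) = 132 + 66 + 88 + 66 + 44 + 120 + 44 + 60 + 80 + 60 + 40 + 40 = 840.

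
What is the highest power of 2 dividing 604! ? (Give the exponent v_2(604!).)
v_2(604!) = 599

Legendre's formula: v_p(n!) = Σ_{k ≥ 1} ⌊n / p^k⌋. For p = 2, n = 604, the terms are:
  ⌊604/2^1⌋ = ⌊604/2⌋ = 302
  ⌊604/2^2⌋ = ⌊604/4⌋ = 151
  ⌊604/2^3⌋ = ⌊604/8⌋ = 75
  ⌊604/2^4⌋ = ⌊604/16⌋ = 37
  ⌊604/2^5⌋ = ⌊604/32⌋ = 18
  ⌊604/2^6⌋ = ⌊604/64⌋ = 9
  ⌊604/2^7⌋ = ⌊604/128⌋ = 4
  ⌊604/2^8⌋ = ⌊604/256⌋ = 2
  ⌊604/2^9⌋ = ⌊604/512⌋ = 1
(the next term ⌊604/2^10⌋ = 0, terminating the sum). Summing: v_2(604!) = 302 + 151 + 75 + 37 + 18 + 9 + 4 + 2 + 1 = 599.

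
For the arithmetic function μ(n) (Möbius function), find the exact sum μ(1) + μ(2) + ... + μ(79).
Σ_{n ≤ 79} μ(n) = -4

Compute μ(n) for each 1 ≤ n ≤ 79: μ(1) = 1, μ(2) = -1, μ(3) = -1, μ(4) = 0, μ(5) = -1, μ(6) = 1, μ(7) = -1, μ(8) = 0, μ(9) = 0, μ(10) = 1, μ(11) = -1, μ(12) = 0, μ(13) = -1, μ(14) = 1, μ(15) = 1, μ(16) = 0, μ(17) = -1, μ(18) = 0, μ(19) = -1, μ(20) = 0, μ(21) = 1, μ(22) = 1, μ(23) = -1, μ(24) = 0, μ(25) = 0, μ(26) = 1, μ(27) = 0, μ(28) = 0, μ(29) = -1, μ(30) = -1, μ(31) = -1, μ(32) = 0, μ(33) = 1, μ(34) = 1, μ(35) = 1, μ(36) = 0, μ(37) = -1, μ(38) = 1, μ(39) = 1, μ(40) = 0, μ(41) = -1, μ(42) = -1, μ(43) = -1, μ(44) = 0, μ(45) = 0, μ(46) = 1, μ(47) = -1, μ(48) = 0, μ(49) = 0, μ(50) = 0, μ(51) = 1, μ(52) = 0, μ(53) = -1, μ(54) = 0, μ(55) = 1, μ(56) = 0, μ(57) = 1, μ(58) = 1, μ(59) = -1, μ(60) = 0, μ(61) = -1, μ(62) = 1, μ(63) = 0, μ(64) = 0, μ(65) = 1, μ(66) = -1, μ(67) = -1, μ(68) = 0, μ(69) = 1, μ(70) = -1, μ(71) = -1, μ(72) = 0, μ(73) = -1, μ(74) = 1, μ(75) = 0, μ(76) = 0, μ(77) = 1, μ(78) = -1, μ(79) = -1. Summing all 79 values: -4. (Mertens function M(x) = Σ_{n ≤ x} μ(n); on average M(x) should be small (PNT ⟺ M(x) = o(x)).)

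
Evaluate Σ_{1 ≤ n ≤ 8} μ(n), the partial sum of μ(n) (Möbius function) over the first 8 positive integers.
Σ_{n ≤ 8} μ(n) = -2

Compute μ(n) for each 1 ≤ n ≤ 8: μ(1) = 1, μ(2) = -1, μ(3) = -1, μ(4) = 0, μ(5) = -1, μ(6) = 1, μ(7) = -1, μ(8) = 0. Summing all 8 values: -2. (Mertens function M(x) = Σ_{n ≤ x} μ(n); on average M(x) should be small (PNT ⟺ M(x) = o(x)).)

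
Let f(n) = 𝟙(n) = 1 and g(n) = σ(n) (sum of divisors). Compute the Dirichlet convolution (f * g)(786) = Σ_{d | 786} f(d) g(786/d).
(𝟙 * σ)(786) = 2660

Divisors of 786: [1, 2, 3, 6, 131, 262, 393, 786]. For each d | 786:
  d = 1: 𝟙(1) · σ(786/1) = 1 · 1584 = 1584
  d = 2: 𝟙(2) · σ(786/2) = 1 · 528 = 528
  d = 3: 𝟙(3) · σ(786/3) = 1 · 396 = 396
  d = 6: 𝟙(6) · σ(786/6) = 1 · 132 = 132
  d = 131: 𝟙(131) · σ(786/131) = 1 · 12 = 12
  d = 262: 𝟙(262) · σ(786/262) = 1 · 4 = 4
  d = 393: 𝟙(393) · σ(786/393) = 1 · 3 = 3
  d = 786: 𝟙(786) · σ(786/786) = 1 · 1 = 1
Summing: (𝟙 * σ)(786) = 1584 + 528 + 396 + 132 + 12 + 4 + 3 + 1 = 2660.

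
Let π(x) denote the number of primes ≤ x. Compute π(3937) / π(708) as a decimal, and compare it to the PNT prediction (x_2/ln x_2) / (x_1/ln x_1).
π(3937)/π(708) = 546/126 ≈ 4.3333;  PNT prediction ≈ 4.4082.

π(708) = 126 and π(3937) = 546, so π(3937)/π(708) ≈ 4.3333. The PNT-predicted ratio is (3937/ln(3937)) / (708/ln(708)) ≈ 4.4082. The two agree to within a few percent, as expected.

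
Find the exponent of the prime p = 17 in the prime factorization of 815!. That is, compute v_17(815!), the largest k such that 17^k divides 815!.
v_17(815!) = 49

Legendre's formula: v_p(n!) = Σ_{k ≥ 1} ⌊n / p^k⌋. For p = 17, n = 815, the terms are:
  ⌊815/17^1⌋ = ⌊815/17⌋ = 47
  ⌊815/17^2⌋ = ⌊815/289⌋ = 2
(the next term ⌊815/17^3⌋ = 0, terminating the sum). Summing: v_17(815!) = 47 + 2 = 49.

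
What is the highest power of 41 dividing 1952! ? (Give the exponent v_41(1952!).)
v_41(1952!) = 48

Legendre's formula: v_p(n!) = Σ_{k ≥ 1} ⌊n / p^k⌋. For p = 41, n = 1952, the terms are:
  ⌊1952/41^1⌋ = ⌊1952/41⌋ = 47
  ⌊1952/41^2⌋ = ⌊1952/1681⌋ = 1
(the next term ⌊1952/41^3⌋ = 0, terminating the sum). Summing: v_41(1952!) = 47 + 1 = 48.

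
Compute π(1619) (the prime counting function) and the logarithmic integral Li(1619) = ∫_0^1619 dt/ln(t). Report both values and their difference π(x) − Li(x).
π(1619) = 256;  Li(1619) ≈ 264.00;  π(x) − Li(x) ≈ -8.00.

Direct count of primes ≤ 1619 gives π(1619) = 256. Numerical evaluation of the logarithmic integral gives Li(1619) ≈ 264.00. The difference π(x) − Li(x) ≈ -8.00 is typically negative for small/moderate x (Li(x) overestimates), though Littlewood's theorem shows this sign changes infinitely often.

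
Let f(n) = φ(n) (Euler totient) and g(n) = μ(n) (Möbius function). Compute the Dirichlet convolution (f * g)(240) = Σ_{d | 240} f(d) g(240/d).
(φ * μ)(240) = 12

Divisors of 240: [1, 2, 3, 4, 5, 6, 8, 10, 12, 15, 16, 20, 24, 30, 40, 48, 60, 80, 120, 240]. For each d | 240:
  d = 1: φ(1) · μ(240/1) = 1 · 0 = 0
  d = 2: φ(2) · μ(240/2) = 1 · 0 = 0
  d = 3: φ(3) · μ(240/3) = 2 · 0 = 0
  d = 4: φ(4) · μ(240/4) = 2 · 0 = 0
  d = 5: φ(5) · μ(240/5) = 4 · 0 = 0
  d = 6: φ(6) · μ(240/6) = 2 · 0 = 0
  d = 8: φ(8) · μ(240/8) = 4 · -1 = -4
  d = 10: φ(10) · μ(240/10) = 4 · 0 = 0
  d = 12: φ(12) · μ(240/12) = 4 · 0 = 0
  d = 15: φ(15) · μ(240/15) = 8 · 0 = 0
  d = 16: φ(16) · μ(240/16) = 8 · 1 = 8
  d = 20: φ(20) · μ(240/20) = 8 · 0 = 0
  d = 24: φ(24) · μ(240/24) = 8 · 1 = 8
  d = 30: φ(30) · μ(240/30) = 8 · 0 = 0
  d = 40: φ(40) · μ(240/40) = 16 · 1 = 16
  d = 48: φ(48) · μ(240/48) = 16 · -1 = -16
  d = 60: φ(60) · μ(240/60) = 16 · 0 = 0
  d = 80: φ(80) · μ(240/80) = 32 · -1 = -32
  d = 120: φ(120) · μ(240/120) = 32 · -1 = -32
  d = 240: φ(240) · μ(240/240) = 64 · 1 = 64
Summing: (φ * μ)(240) = 0 + 0 + 0 + 0 + 0 + 0 + -4 + 0 + 0 + 0 + 8 + 0 + 8 + 0 + 16 + -16 + 0 + -32 + -32 + 64 = 12.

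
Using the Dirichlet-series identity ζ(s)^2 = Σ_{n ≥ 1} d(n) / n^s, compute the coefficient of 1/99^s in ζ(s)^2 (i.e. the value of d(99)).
d(99) = 6

ζ(s)^2 = (Σ 1/m^s)(Σ 1/k^s). The coefficient of 1/n^s in the product is the number of ordered pairs (m, k) with mk = n, which equals d(n). For n = 99, divisors are [1, 3, 9, 11, 33, 99], so d(99) = 6.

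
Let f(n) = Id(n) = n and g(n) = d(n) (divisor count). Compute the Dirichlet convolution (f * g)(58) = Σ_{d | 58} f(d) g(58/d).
(Id * d)(58) = 124

Divisors of 58: [1, 2, 29, 58]. For each d | 58:
  d = 1: Id(1) · d(58/1) = 1 · 4 = 4
  d = 2: Id(2) · d(58/2) = 2 · 2 = 4
  d = 29: Id(29) · d(58/29) = 29 · 2 = 58
  d = 58: Id(58) · d(58/58) = 58 · 1 = 58
Summing: (Id * d)(58) = 4 + 4 + 58 + 58 = 124.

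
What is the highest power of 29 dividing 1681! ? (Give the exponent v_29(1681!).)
v_29(1681!) = 58

Legendre's formula: v_p(n!) = Σ_{k ≥ 1} ⌊n / p^k⌋. For p = 29, n = 1681, the terms are:
  ⌊1681/29^1⌋ = ⌊1681/29⌋ = 57
  ⌊1681/29^2⌋ = ⌊1681/841⌋ = 1
(the next term ⌊1681/29^3⌋ = 0, terminating the sum). Summing: v_29(1681!) = 57 + 1 = 58.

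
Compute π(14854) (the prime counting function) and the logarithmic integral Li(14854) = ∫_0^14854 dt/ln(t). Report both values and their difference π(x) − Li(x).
π(14854) = 1740;  Li(14854) ≈ 1761.43;  π(x) − Li(x) ≈ -21.43.

Direct count of primes ≤ 14854 gives π(14854) = 1740. Numerical evaluation of the logarithmic integral gives Li(14854) ≈ 1761.43. The difference π(x) − Li(x) ≈ -21.43 is typically negative for small/moderate x (Li(x) overestimates), though Littlewood's theorem shows this sign changes infinitely often.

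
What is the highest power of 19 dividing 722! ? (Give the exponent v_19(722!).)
v_19(722!) = 40

Legendre's formula: v_p(n!) = Σ_{k ≥ 1} ⌊n / p^k⌋. For p = 19, n = 722, the terms are:
  ⌊722/19^1⌋ = ⌊722/19⌋ = 38
  ⌊722/19^2⌋ = ⌊722/361⌋ = 2
(the next term ⌊722/19^3⌋ = 0, terminating the sum). Summing: v_19(722!) = 38 + 2 = 40.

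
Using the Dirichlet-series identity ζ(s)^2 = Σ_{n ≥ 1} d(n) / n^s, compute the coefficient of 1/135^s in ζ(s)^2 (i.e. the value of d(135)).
d(135) = 8

ζ(s)^2 = (Σ 1/m^s)(Σ 1/k^s). The coefficient of 1/n^s in the product is the number of ordered pairs (m, k) with mk = n, which equals d(n). For n = 135, divisors are [1, 3, 5, 9, 15, 27, 45, 135], so d(135) = 8.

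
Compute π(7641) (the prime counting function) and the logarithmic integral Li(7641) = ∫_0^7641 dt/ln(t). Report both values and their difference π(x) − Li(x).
π(7641) = 969;  Li(7641) ≈ 986.37;  π(x) − Li(x) ≈ -17.37.

Direct count of primes ≤ 7641 gives π(7641) = 969. Numerical evaluation of the logarithmic integral gives Li(7641) ≈ 986.37. The difference π(x) − Li(x) ≈ -17.37 is typically negative for small/moderate x (Li(x) overestimates), though Littlewood's theorem shows this sign changes infinitely often.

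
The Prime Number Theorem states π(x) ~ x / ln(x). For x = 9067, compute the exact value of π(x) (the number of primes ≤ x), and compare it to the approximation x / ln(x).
π(9067) = 1127;  x/ln(x) ≈ 995.02;  relative error ≈ 11.71%.

Directly count primes up to 9067: π(9067) = 1127. The PNT approximation gives 9067/ln(9067) ≈ 9067/9.11240 ≈ 995.02. Relative error (π(x) − x/ln(x)) / π(x) ≈ 11.71%; the approximation is known to undercount slightly (Li(x) is a better estimate).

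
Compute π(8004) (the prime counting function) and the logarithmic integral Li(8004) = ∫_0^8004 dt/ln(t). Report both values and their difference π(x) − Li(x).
π(8004) = 1007;  Li(8004) ≈ 1026.86;  π(x) − Li(x) ≈ -19.86.

Direct count of primes ≤ 8004 gives π(8004) = 1007. Numerical evaluation of the logarithmic integral gives Li(8004) ≈ 1026.86. The difference π(x) − Li(x) ≈ -19.86 is typically negative for small/moderate x (Li(x) overestimates), though Littlewood's theorem shows this sign changes infinitely often.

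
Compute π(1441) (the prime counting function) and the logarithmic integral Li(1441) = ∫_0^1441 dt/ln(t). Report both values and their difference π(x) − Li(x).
π(1441) = 228;  Li(1441) ≈ 239.72;  π(x) − Li(x) ≈ -11.72.

Direct count of primes ≤ 1441 gives π(1441) = 228. Numerical evaluation of the logarithmic integral gives Li(1441) ≈ 239.72. The difference π(x) − Li(x) ≈ -11.72 is typically negative for small/moderate x (Li(x) overestimates), though Littlewood's theorem shows this sign changes infinitely often.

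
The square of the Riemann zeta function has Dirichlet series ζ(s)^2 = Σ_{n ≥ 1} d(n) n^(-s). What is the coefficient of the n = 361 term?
d(361) = 3

ζ(s)^2 = (Σ 1/m^s)(Σ 1/k^s). The coefficient of 1/n^s in the product is the number of ordered pairs (m, k) with mk = n, which equals d(n). For n = 361, divisors are [1, 19, 361], so d(361) = 3.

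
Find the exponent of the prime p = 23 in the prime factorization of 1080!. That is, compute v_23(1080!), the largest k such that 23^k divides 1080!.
v_23(1080!) = 48

Legendre's formula: v_p(n!) = Σ_{k ≥ 1} ⌊n / p^k⌋. For p = 23, n = 1080, the terms are:
  ⌊1080/23^1⌋ = ⌊1080/23⌋ = 46
  ⌊1080/23^2⌋ = ⌊1080/529⌋ = 2
(the next term ⌊1080/23^3⌋ = 0, terminating the sum). Summing: v_23(1080!) = 46 + 2 = 48.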